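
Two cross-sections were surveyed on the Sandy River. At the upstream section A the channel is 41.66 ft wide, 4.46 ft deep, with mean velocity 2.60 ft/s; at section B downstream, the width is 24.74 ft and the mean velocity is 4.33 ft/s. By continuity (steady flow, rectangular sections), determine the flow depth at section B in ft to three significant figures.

4.51 ft

Q = A₁V₁ = (41.66×4.46) × 2.60 = 483.1 ft³/s
d₂ = Q/(b₂ V₂) = 483.1/(24.74×4.33) = 4.510 ft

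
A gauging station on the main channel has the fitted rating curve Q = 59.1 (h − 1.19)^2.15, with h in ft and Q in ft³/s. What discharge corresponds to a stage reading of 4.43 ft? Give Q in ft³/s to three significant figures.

740 ft³/s

Q = 59.1 × (4.43 − 1.19)^2.15 = 59.1 × 3.24^2.15 = 740.0 ft³/s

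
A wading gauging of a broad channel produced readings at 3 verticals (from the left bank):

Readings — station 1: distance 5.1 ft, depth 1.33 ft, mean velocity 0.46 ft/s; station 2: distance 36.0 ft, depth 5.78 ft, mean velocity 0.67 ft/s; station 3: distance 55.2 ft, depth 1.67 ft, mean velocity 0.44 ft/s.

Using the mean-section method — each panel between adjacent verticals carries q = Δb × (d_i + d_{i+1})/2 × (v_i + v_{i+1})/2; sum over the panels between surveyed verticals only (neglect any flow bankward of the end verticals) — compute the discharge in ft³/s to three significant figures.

102 ft³/s

Panel 1-2: Δb = 30.9 ft, d̄ = (1.33+5.78)/2 = 3.555, v̄ = (0.46+0.67)/2 = 0.565 → q = 30.9×3.555×0.565 = 62.06 ft³/s
Panel 2-3: Δb = 19.2 ft, d̄ = (5.78+1.67)/2 = 3.725, v̄ = (0.67+0.44)/2 = 0.555 → q = 19.2×3.725×0.555 = 39.69 ft³/s
Q = Σ q = 101.8 ft³/s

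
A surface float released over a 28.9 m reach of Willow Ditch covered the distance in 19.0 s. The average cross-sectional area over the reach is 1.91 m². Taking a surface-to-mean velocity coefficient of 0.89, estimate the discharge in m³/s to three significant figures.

v_surface = L / t̄ = 28.9 / 19 = 1.521 m/s
v_mean = 0.89 × 1.521 = 1.354 m/s
Q = A × v_mean = 1.91 × 1.354 = 2.586 m³/s

2.59 m³/s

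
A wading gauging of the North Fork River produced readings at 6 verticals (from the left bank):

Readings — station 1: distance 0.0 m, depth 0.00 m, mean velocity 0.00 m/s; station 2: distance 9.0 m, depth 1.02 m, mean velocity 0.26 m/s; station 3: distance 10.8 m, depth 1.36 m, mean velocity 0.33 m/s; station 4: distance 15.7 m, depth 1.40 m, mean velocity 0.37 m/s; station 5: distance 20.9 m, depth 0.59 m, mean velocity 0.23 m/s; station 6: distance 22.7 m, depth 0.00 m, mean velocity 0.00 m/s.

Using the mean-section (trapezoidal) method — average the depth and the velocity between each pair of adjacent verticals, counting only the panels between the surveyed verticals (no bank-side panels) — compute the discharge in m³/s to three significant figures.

5.21 m³/s

Panel 1-2: Δb = 9 m, d̄ = (0.00+1.02)/2 = 0.51, v̄ = (0.00+0.26)/2 = 0.13 → q = 9×0.51×0.13 = 0.5967 m³/s
Panel 2-3: Δb = 1.8 m, d̄ = (1.02+1.36)/2 = 1.19, v̄ = (0.26+0.33)/2 = 0.295 → q = 1.8×1.19×0.295 = 0.6319 m³/s
Panel 3-4: Δb = 4.9 m, d̄ = (1.36+1.40)/2 = 1.38, v̄ = (0.33+0.37)/2 = 0.35 → q = 4.9×1.38×0.35 = 2.367 m³/s
Panel 4-5: Δb = 5.2 m, d̄ = (1.40+0.59)/2 = 0.995, v̄ = (0.37+0.23)/2 = 0.3 → q = 5.2×0.995×0.3 = 1.552 m³/s
Panel 5-6: Δb = 1.8 m, d̄ = (0.59+0.00)/2 = 0.295, v̄ = (0.23+0.00)/2 = 0.115 → q = 1.8×0.295×0.115 = 0.06107 m³/s
Q = Σ q = 5.209 m³/s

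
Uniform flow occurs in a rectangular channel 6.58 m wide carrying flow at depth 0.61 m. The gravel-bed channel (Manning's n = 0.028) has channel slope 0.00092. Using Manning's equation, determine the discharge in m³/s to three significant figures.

2.79 m³/s

A = b·y = 6.58 × 0.61 = 4.014 m²
P = b + 2y = 6.58 + 2×0.61 = 7.800 m
R = A/P = 4.014/7.800 = 0.5146 m
Q = (1/n)·A·R^(2/3)·S^(1/2) = (1/0.028) × 4.014 × 0.5146^(2/3) × 0.00092^(1/2) = 2.792 m³/s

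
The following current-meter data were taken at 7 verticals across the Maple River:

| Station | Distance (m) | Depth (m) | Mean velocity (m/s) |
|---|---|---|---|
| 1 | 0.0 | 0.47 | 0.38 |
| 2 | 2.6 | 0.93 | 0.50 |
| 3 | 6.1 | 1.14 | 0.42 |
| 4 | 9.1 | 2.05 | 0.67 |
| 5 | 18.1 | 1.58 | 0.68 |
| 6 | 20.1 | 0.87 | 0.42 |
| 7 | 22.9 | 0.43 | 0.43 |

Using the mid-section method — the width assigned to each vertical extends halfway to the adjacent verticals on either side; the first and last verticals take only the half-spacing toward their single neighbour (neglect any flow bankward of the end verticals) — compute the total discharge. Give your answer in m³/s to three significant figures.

w_1 = (2.6 − 0.0)/2 = 1.3 m; q_1 = 0.38 × 0.47 × 1.3 = 0.2322 m³/s
w_2 = (6.1 − 0.0)/2 = 3.05 m; q_2 = 0.50 × 0.93 × 3.05 = 1.418 m³/s
w_3 = (9.1 − 2.6)/2 = 3.25 m; q_3 = 0.42 × 1.14 × 3.25 = 1.556 m³/s
w_4 = (18.1 − 6.1)/2 = 6 m; q_4 = 0.67 × 2.05 × 6 = 8.241 m³/s
w_5 = (20.1 − 9.1)/2 = 5.5 m; q_5 = 0.68 × 1.58 × 5.5 = 5.909 m³/s
w_6 = (22.9 − 18.1)/2 = 2.4 m; q_6 = 0.42 × 0.87 × 2.4 = 0.8770 m³/s
w_7 = (22.9 − 20.1)/2 = 1.4 m; q_7 = 0.43 × 0.43 × 1.4 = 0.2589 m³/s
Q = Σ qᵢ = 18.49 m³/s

18.5 m³/s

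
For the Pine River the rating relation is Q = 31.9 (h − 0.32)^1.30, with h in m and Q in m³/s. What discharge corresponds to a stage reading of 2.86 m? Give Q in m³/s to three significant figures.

107 m³/s

Q = 31.9 × (2.86 − 0.32)^1.30 = 31.9 × 2.54^1.30 = 107.2 m³/s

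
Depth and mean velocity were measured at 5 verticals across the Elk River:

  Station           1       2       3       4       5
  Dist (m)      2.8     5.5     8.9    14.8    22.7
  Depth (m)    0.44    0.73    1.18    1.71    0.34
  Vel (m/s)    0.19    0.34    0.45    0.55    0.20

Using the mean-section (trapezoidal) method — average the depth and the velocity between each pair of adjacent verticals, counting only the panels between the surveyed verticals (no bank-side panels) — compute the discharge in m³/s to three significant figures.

Panel 1-2: Δb = 2.7 m, d̄ = (0.44+0.73)/2 = 0.585, v̄ = (0.19+0.34)/2 = 0.265 → q = 2.7×0.585×0.265 = 0.4186 m³/s
Panel 2-3: Δb = 3.4 m, d̄ = (0.73+1.18)/2 = 0.955, v̄ = (0.34+0.45)/2 = 0.395 → q = 3.4×0.955×0.395 = 1.283 m³/s
Panel 3-4: Δb = 5.9 m, d̄ = (1.18+1.71)/2 = 1.445, v̄ = (0.45+0.55)/2 = 0.5 → q = 5.9×1.445×0.5 = 4.263 m³/s
Panel 4-5: Δb = 7.9 m, d̄ = (1.71+0.34)/2 = 1.025, v̄ = (0.55+0.20)/2 = 0.375 → q = 7.9×1.025×0.375 = 3.037 m³/s
Q = Σ q = 9.000 m³/s

9.00 m³/s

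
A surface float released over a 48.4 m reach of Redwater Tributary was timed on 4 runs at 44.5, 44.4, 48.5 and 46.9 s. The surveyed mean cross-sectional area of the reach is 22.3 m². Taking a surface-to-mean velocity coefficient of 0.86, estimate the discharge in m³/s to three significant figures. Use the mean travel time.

20.1 m³/s

t̄ = (44.5 + 44.4 + 48.5 + 46.9) / 4 = 46.075 s
v_surface = L / t̄ = 48.4 / 46.075 = 1.050 m/s
v_mean = 0.86 × 1.050 = 0.9034 m/s
Q = A × v_mean = 22.3 × 0.9034 = 20.15 m³/s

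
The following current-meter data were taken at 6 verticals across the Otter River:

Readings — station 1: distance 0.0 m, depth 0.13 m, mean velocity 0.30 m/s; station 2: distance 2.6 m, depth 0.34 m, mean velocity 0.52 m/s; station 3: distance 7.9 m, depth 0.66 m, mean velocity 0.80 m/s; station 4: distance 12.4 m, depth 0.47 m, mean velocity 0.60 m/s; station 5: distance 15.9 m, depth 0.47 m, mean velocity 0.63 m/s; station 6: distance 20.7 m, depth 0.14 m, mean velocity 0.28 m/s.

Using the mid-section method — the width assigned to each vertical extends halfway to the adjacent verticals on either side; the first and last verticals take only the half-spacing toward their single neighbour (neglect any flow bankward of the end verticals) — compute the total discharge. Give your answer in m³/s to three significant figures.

w_1 = (2.6 − 0.0)/2 = 1.3 m; q_1 = 0.30 × 0.13 × 1.3 = 0.05070 m³/s
w_2 = (7.9 − 0.0)/2 = 3.95 m; q_2 = 0.52 × 0.34 × 3.95 = 0.6984 m³/s
w_3 = (12.4 − 2.6)/2 = 4.9 m; q_3 = 0.80 × 0.66 × 4.9 = 2.587 m³/s
w_4 = (15.9 − 7.9)/2 = 4 m; q_4 = 0.60 × 0.47 × 4 = 1.128 m³/s
w_5 = (20.7 − 12.4)/2 = 4.15 m; q_5 = 0.63 × 0.47 × 4.15 = 1.229 m³/s
w_6 = (20.7 − 15.9)/2 = 2.4 m; q_6 = 0.28 × 0.14 × 2.4 = 0.09408 m³/s
Q = Σ qᵢ = 5.787 m³/s

5.79 m³/s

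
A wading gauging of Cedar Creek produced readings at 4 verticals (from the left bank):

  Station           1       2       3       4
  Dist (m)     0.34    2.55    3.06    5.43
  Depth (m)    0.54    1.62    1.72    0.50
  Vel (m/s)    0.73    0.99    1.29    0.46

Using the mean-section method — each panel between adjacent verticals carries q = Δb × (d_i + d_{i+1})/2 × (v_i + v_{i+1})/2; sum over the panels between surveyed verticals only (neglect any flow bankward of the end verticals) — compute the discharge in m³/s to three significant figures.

5.33 m³/s

Panel 1-2: Δb = 2.21 m, d̄ = (0.54+1.62)/2 = 1.08, v̄ = (0.73+0.99)/2 = 0.86 → q = 2.21×1.08×0.86 = 2.053 m³/s
Panel 2-3: Δb = 0.51 m, d̄ = (1.62+1.72)/2 = 1.67, v̄ = (0.99+1.29)/2 = 1.14 → q = 0.51×1.67×1.14 = 0.9709 m³/s
Panel 3-4: Δb = 2.37 m, d̄ = (1.72+0.50)/2 = 1.11, v̄ = (1.29+0.46)/2 = 0.875 → q = 2.37×1.11×0.875 = 2.302 m³/s
Q = Σ q = 5.325 m³/s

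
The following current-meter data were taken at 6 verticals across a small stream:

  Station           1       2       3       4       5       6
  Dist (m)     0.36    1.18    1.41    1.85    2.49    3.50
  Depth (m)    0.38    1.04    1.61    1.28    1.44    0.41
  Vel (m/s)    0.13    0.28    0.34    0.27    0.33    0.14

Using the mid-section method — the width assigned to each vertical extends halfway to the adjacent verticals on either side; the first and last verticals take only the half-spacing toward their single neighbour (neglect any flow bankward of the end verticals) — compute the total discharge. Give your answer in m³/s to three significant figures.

w_1 = (1.18 − 0.36)/2 = 0.41 m; q_1 = 0.13 × 0.38 × 0.41 = 0.02025 m³/s
w_2 = (1.41 − 0.36)/2 = 0.525 m; q_2 = 0.28 × 1.04 × 0.525 = 0.1529 m³/s
w_3 = (1.85 − 1.18)/2 = 0.335 m; q_3 = 0.34 × 1.61 × 0.335 = 0.1834 m³/s
w_4 = (2.49 − 1.41)/2 = 0.54 m; q_4 = 0.27 × 1.28 × 0.54 = 0.1866 m³/s
w_5 = (3.50 − 1.85)/2 = 0.825 m; q_5 = 0.33 × 1.44 × 0.825 = 0.3920 m³/s
w_6 = (3.50 − 2.49)/2 = 0.505 m; q_6 = 0.14 × 0.41 × 0.505 = 0.02899 m³/s
Q = Σ qᵢ = 0.9642 m³/s

0.964 m³/s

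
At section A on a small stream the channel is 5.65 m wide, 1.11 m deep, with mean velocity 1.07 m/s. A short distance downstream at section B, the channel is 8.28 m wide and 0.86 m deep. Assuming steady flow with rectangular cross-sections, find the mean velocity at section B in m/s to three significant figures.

Q = A₁V₁ = (5.65×1.11) × 1.07 = 6.711 m³/s
A₂ = 8.28 × 0.86 = 7.121 m²
V₂ = Q/A₂ = 6.711/7.121 = 0.9424 m/s

0.942 m/s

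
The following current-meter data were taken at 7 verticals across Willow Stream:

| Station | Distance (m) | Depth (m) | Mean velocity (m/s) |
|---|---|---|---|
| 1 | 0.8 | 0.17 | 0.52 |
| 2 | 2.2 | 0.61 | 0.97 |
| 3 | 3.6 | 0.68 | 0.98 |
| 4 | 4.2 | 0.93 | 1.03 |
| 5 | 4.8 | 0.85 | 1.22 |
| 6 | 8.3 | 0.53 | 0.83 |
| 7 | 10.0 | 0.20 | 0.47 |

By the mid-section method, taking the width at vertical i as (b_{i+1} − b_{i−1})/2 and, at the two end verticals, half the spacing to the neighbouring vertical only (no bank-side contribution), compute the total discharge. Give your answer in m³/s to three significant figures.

w_1 = (2.2 − 0.8)/2 = 0.7 m; q_1 = 0.52 × 0.17 × 0.7 = 0.06188 m³/s
w_2 = (3.6 − 0.8)/2 = 1.4 m; q_2 = 0.97 × 0.61 × 1.4 = 0.8284 m³/s
w_3 = (4.2 − 2.2)/2 = 1 m; q_3 = 0.98 × 0.68 × 1 = 0.6664 m³/s
w_4 = (4.8 − 3.6)/2 = 0.6 m; q_4 = 1.03 × 0.93 × 0.6 = 0.5747 m³/s
w_5 = (8.3 − 4.2)/2 = 2.05 m; q_5 = 1.22 × 0.85 × 2.05 = 2.126 m³/s
w_6 = (10.0 − 4.8)/2 = 2.6 m; q_6 = 0.83 × 0.53 × 2.6 = 1.144 m³/s
w_7 = (10.0 − 8.3)/2 = 0.85 m; q_7 = 0.47 × 0.20 × 0.85 = 0.07990 m³/s
Q = Σ qᵢ = 5.481 m³/s

5.48 m³/s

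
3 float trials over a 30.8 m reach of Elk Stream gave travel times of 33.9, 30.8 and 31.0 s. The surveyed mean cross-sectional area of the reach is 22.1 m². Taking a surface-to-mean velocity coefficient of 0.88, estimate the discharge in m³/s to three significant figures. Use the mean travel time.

t̄ = (33.9 + 30.8 + 31.0) / 3 = 31.9 s
v_surface = L / t̄ = 30.8 / 31.9 = 0.9655 m/s
v_mean = 0.88 × 0.9655 = 0.8497 m/s
Q = A × v_mean = 22.1 × 0.8497 = 18.78 m³/s

18.8 m³/s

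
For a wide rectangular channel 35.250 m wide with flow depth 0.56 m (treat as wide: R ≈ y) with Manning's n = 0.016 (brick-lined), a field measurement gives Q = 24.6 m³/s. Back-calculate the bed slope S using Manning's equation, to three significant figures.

0.000861

A = b·y = 35.250 × 0.56 = 19.74 m²
Wide channel: R ≈ y = 0.56 m
S = (Q·n / (1·A·R^(2/3)))² = (24.6×0.016 / (1×19.74×0.6794))² = 0.0008613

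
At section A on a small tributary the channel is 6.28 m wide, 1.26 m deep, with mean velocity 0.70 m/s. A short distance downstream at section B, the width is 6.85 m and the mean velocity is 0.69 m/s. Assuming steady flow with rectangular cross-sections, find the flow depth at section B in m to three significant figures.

1.17 m

Q = A₁V₁ = (6.28×1.26) × 0.70 = 5.539 m³/s
d₂ = Q/(b₂ V₂) = 5.539/(6.85×0.69) = 1.172 m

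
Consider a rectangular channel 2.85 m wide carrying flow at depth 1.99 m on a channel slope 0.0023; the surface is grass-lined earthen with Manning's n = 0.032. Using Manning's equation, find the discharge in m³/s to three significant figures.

7.51 m³/s

A = b·y = 2.85 × 1.99 = 5.672 m²
P = b + 2y = 2.85 + 2×1.99 = 6.830 m
R = A/P = 5.672/6.830 = 0.8304 m
Q = (1/n)·A·R^(2/3)·S^(1/2) = (1/0.032) × 5.672 × 0.8304^(2/3) × 0.0023^(1/2) = 7.509 m³/s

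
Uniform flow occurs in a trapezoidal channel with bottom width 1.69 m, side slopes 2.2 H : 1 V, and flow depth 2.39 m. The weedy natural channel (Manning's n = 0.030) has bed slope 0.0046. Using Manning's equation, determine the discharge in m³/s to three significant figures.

A = (b + z·y)·y = (1.69 + 2.2×2.39)×2.39 = 16.61 m²
P = b + 2y√(1+z²) = 1.69 + 2×2.39×√(1+2.2²) = 13.24 m
R = A/P = 16.61/13.24 = 1.254 m
Q = (1/n)·A·R^(2/3)·S^(1/2) = (1/0.030) × 16.61 × 1.254^(2/3) × 0.0046^(1/2) = 43.66 m³/s

43.7 m³/s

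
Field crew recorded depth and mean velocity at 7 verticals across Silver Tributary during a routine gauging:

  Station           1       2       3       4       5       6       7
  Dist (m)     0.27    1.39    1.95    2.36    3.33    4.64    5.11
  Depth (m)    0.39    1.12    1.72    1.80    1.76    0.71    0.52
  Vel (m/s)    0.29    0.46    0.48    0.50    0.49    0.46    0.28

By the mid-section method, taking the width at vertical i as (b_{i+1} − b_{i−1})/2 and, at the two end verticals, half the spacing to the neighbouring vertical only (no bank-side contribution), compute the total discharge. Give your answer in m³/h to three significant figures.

w_1 = (1.39 − 0.27)/2 = 0.56 m; q_1 = 0.29 × 0.39 × 0.56 = 0.06334 m³/s
w_2 = (1.95 − 0.27)/2 = 0.84 m; q_2 = 0.46 × 1.12 × 0.84 = 0.4328 m³/s
w_3 = (2.36 − 1.39)/2 = 0.485 m; q_3 = 0.48 × 1.72 × 0.485 = 0.4004 m³/s
w_4 = (3.33 − 1.95)/2 = 0.69 m; q_4 = 0.50 × 1.80 × 0.69 = 0.6210 m³/s
w_5 = (4.64 − 2.36)/2 = 1.14 m; q_5 = 0.49 × 1.76 × 1.14 = 0.9831 m³/s
w_6 = (5.11 − 3.33)/2 = 0.89 m; q_6 = 0.46 × 0.71 × 0.89 = 0.2907 m³/s
w_7 = (5.11 − 4.64)/2 = 0.235 m; q_7 = 0.28 × 0.52 × 0.235 = 0.03422 m³/s
Q = Σ qᵢ = 2.826 m³/s
= 2.826 × 3600 = 10170 m³/h

10200 m³/h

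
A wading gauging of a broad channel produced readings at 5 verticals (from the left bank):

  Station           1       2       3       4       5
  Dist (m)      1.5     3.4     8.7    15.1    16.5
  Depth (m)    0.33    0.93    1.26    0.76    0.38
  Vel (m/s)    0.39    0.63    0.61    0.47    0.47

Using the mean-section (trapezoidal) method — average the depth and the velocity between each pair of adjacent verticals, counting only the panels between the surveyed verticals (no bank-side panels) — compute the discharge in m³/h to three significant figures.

Panel 1-2: Δb = 1.9 m, d̄ = (0.33+0.93)/2 = 0.63, v̄ = (0.39+0.63)/2 = 0.51 → q = 1.9×0.63×0.51 = 0.6105 m³/s
Panel 2-3: Δb = 5.3 m, d̄ = (0.93+1.26)/2 = 1.095, v̄ = (0.63+0.61)/2 = 0.62 → q = 5.3×1.095×0.62 = 3.598 m³/s
Panel 3-4: Δb = 6.4 m, d̄ = (1.26+0.76)/2 = 1.01, v̄ = (0.61+0.47)/2 = 0.54 → q = 6.4×1.01×0.54 = 3.491 m³/s
Panel 4-5: Δb = 1.4 m, d̄ = (0.76+0.38)/2 = 0.57, v̄ = (0.47+0.47)/2 = 0.47 → q = 1.4×0.57×0.47 = 0.3751 m³/s
Q = Σ q = 8.074 m³/s
= 8.074 × 3600 = 29070 m³/h

29100 m³/h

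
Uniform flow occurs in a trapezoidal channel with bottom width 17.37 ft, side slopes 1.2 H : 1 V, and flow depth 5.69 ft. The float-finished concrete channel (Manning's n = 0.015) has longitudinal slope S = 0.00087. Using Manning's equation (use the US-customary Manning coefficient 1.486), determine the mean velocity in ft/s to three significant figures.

7.26 ft/s

A = (b + z·y)·y = (17.37 + 1.2×5.69)×5.69 = 137.7 ft²
P = b + 2y√(1+z²) = 17.37 + 2×5.69×√(1+1.2²) = 35.15 ft
R = A/P = 137.7/35.15 = 3.918 ft
Q = (1.486/n)·A·R^(2/3)·S^(1/2) = (1.486/0.015) × 137.7 × 3.918^(2/3) × 0.00087^(1/2) = 999.8 ft³/s
V = Q/A = 999.8/137.7 = 7.262 ft/s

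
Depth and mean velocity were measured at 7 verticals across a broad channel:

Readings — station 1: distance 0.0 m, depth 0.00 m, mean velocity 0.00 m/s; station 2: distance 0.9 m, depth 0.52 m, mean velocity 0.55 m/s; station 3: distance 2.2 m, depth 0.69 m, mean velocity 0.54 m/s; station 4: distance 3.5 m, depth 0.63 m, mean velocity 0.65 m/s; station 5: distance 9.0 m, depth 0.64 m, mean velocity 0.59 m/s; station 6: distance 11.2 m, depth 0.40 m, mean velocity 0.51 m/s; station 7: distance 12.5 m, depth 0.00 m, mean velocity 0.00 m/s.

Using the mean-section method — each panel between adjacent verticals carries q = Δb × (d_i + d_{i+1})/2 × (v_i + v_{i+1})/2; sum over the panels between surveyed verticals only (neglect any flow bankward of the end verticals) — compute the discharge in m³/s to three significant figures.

3.86 m³/s

Panel 1-2: Δb = 0.9 m, d̄ = (0.00+0.52)/2 = 0.26, v̄ = (0.00+0.55)/2 = 0.275 → q = 0.9×0.26×0.275 = 0.06435 m³/s
Panel 2-3: Δb = 1.3 m, d̄ = (0.52+0.69)/2 = 0.605, v̄ = (0.55+0.54)/2 = 0.545 → q = 1.3×0.605×0.545 = 0.4286 m³/s
Panel 3-4: Δb = 1.3 m, d̄ = (0.69+0.63)/2 = 0.66, v̄ = (0.54+0.65)/2 = 0.595 → q = 1.3×0.66×0.595 = 0.5105 m³/s
Panel 4-5: Δb = 5.5 m, d̄ = (0.63+0.64)/2 = 0.635, v̄ = (0.65+0.59)/2 = 0.62 → q = 5.5×0.635×0.62 = 2.165 m³/s
Panel 5-6: Δb = 2.2 m, d̄ = (0.64+0.40)/2 = 0.52, v̄ = (0.59+0.51)/2 = 0.55 → q = 2.2×0.52×0.55 = 0.6292 m³/s
Panel 6-7: Δb = 1.3 m, d̄ = (0.40+0.00)/2 = 0.2, v̄ = (0.51+0.00)/2 = 0.255 → q = 1.3×0.2×0.255 = 0.06630 m³/s
Q = Σ q = 3.864 m³/s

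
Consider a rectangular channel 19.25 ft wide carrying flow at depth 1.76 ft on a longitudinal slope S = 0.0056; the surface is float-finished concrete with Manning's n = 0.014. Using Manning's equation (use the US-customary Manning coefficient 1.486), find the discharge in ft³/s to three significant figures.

A = b·y = 19.25 × 1.76 = 33.88 ft²
P = b + 2y = 19.25 + 2×1.76 = 22.77 ft
R = A/P = 33.88/22.77 = 1.488 ft
Q = (1.486/n)·A·R^(2/3)·S^(1/2) = (1.486/0.014) × 33.88 × 1.488^(2/3) × 0.0056^(1/2) = 350.7 ft³/s

351 ft³/s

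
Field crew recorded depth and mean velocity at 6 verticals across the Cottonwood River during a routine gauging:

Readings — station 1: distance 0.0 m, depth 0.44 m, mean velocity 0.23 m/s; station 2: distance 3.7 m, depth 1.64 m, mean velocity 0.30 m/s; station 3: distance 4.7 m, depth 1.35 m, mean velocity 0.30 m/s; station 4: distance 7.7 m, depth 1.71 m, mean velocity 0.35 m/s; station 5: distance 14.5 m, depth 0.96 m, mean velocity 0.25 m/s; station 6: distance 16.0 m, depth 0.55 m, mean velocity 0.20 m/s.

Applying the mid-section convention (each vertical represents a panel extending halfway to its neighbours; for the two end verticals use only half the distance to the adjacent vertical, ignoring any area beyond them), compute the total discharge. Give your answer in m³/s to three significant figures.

w_1 = (3.7 − 0.0)/2 = 1.85 m; q_1 = 0.23 × 0.44 × 1.85 = 0.1872 m³/s
w_2 = (4.7 − 0.0)/2 = 2.35 m; q_2 = 0.30 × 1.64 × 2.35 = 1.156 m³/s
w_3 = (7.7 − 3.7)/2 = 2 m; q_3 = 0.30 × 1.35 × 2 = 0.8100 m³/s
w_4 = (14.5 − 4.7)/2 = 4.9 m; q_4 = 0.35 × 1.71 × 4.9 = 2.933 m³/s
w_5 = (16.0 − 7.7)/2 = 4.15 m; q_5 = 0.25 × 0.96 × 4.15 = 0.9960 m³/s
w_6 = (16.0 − 14.5)/2 = 0.75 m; q_6 = 0.20 × 0.55 × 0.75 = 0.08250 m³/s
Q = Σ qᵢ = 6.165 m³/s

6.16 m³/s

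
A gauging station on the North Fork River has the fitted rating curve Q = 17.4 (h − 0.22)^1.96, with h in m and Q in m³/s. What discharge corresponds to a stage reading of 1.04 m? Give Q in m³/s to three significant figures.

11.8 m³/s

Q = 17.4 × (1.04 − 0.22)^1.96 = 17.4 × 0.82^1.96 = 11.79 m³/s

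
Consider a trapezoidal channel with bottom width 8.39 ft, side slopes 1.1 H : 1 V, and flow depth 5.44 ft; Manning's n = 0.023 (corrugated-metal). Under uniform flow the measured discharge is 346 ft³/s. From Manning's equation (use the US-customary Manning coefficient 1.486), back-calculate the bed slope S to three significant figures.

A = (b + z·y)·y = (8.39 + 1.1×5.44)×5.44 = 78.19 ft²
P = b + 2y√(1+z²) = 8.39 + 2×5.44×√(1+1.1²) = 24.56 ft
R = A/P = 78.19/24.56 = 3.183 ft
S = (Q·n / (1.486·A·R^(2/3)))² = (346×0.023 / (1.486×78.19×2.164))² = 0.001002

0.00100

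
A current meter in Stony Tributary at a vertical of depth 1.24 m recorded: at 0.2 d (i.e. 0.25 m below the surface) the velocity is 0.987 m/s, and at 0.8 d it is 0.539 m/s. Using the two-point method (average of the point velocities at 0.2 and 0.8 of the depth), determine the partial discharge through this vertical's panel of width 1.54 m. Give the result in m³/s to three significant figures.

1.46 m³/s

v̄ = (0.987 + 0.539) / 2 = 0.7630 m/s
q = v̄ × d × w = 0.7630 × 1.24 × 1.54 = 1.457 m³/s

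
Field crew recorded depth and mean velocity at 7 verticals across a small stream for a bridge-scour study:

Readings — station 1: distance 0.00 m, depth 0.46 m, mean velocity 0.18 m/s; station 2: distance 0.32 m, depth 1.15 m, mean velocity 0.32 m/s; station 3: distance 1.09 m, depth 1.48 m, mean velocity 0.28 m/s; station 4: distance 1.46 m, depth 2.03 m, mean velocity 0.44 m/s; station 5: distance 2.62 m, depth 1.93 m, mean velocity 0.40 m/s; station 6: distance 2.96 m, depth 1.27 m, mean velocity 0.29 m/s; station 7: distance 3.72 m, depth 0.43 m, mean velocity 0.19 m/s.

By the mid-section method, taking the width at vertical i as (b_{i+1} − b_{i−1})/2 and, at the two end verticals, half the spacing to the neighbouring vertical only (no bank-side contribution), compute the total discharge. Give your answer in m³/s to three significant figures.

w_1 = (0.32 − 0.00)/2 = 0.16 m; q_1 = 0.18 × 0.46 × 0.16 = 0.01325 m³/s
w_2 = (1.09 − 0.00)/2 = 0.545 m; q_2 = 0.32 × 1.15 × 0.545 = 0.2006 m³/s
w_3 = (1.46 − 0.32)/2 = 0.57 m; q_3 = 0.28 × 1.48 × 0.57 = 0.2362 m³/s
w_4 = (2.62 − 1.09)/2 = 0.765 m; q_4 = 0.44 × 2.03 × 0.765 = 0.6833 m³/s
w_5 = (2.96 − 1.46)/2 = 0.75 m; q_5 = 0.40 × 1.93 × 0.75 = 0.5790 m³/s
w_6 = (3.72 − 2.62)/2 = 0.55 m; q_6 = 0.29 × 1.27 × 0.55 = 0.2026 m³/s
w_7 = (3.72 − 2.96)/2 = 0.38 m; q_7 = 0.19 × 0.43 × 0.38 = 0.03105 m³/s
Q = Σ qᵢ = 1.946 m³/s

1.95 m³/s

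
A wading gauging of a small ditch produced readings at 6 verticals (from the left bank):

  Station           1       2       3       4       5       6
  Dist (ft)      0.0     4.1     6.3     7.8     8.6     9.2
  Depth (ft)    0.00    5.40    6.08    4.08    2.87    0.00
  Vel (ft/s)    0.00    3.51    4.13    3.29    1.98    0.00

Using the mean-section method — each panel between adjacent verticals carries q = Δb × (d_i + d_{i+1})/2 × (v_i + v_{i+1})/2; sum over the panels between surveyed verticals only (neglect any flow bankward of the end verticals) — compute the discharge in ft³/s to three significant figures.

104 ft³/s

Panel 1-2: Δb = 4.1 ft, d̄ = (0.00+5.40)/2 = 2.7, v̄ = (0.00+3.51)/2 = 1.755 → q = 4.1×2.7×1.755 = 19.43 ft³/s
Panel 2-3: Δb = 2.2 ft, d̄ = (5.40+6.08)/2 = 5.74, v̄ = (3.51+4.13)/2 = 3.82 → q = 2.2×5.74×3.82 = 48.24 ft³/s
Panel 3-4: Δb = 1.5 ft, d̄ = (6.08+4.08)/2 = 5.08, v̄ = (4.13+3.29)/2 = 3.71 → q = 1.5×5.08×3.71 = 28.27 ft³/s
Panel 4-5: Δb = 0.8 ft, d̄ = (4.08+2.87)/2 = 3.475, v̄ = (3.29+1.98)/2 = 2.635 → q = 0.8×3.475×2.635 = 7.325 ft³/s
Panel 5-6: Δb = 0.6 ft, d̄ = (2.87+0.00)/2 = 1.435, v̄ = (1.98+0.00)/2 = 0.99 → q = 0.6×1.435×0.99 = 0.8524 ft³/s
Q = Σ q = 104.1 ft³/s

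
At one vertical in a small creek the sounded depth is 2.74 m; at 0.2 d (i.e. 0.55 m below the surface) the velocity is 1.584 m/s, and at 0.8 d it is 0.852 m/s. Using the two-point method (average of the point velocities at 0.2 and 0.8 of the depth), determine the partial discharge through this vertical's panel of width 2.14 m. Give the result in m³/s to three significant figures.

7.14 m³/s

v̄ = (1.584 + 0.852) / 2 = 1.218 m/s
q = v̄ × d × w = 1.218 × 2.74 × 2.14 = 7.142 m³/s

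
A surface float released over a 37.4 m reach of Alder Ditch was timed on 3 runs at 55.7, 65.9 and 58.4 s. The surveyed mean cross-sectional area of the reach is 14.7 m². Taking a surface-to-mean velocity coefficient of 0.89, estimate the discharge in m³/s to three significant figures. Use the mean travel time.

t̄ = (55.7 + 65.9 + 58.4) / 3 = 60 s
v_surface = L / t̄ = 37.4 / 60 = 0.6233 m/s
v_mean = 0.89 × 0.6233 = 0.5548 m/s
Q = A × v_mean = 14.7 × 0.5548 = 8.155 m³/s

8.16 m³/s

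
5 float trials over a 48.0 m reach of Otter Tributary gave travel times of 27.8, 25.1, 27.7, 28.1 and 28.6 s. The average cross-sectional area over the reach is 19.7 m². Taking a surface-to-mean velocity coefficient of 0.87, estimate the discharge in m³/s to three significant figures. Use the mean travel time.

t̄ = (27.8 + 25.1 + 27.7 + 28.1 + 28.6) / 5 = 27.46 s
v_surface = L / t̄ = 48.0 / 27.46 = 1.748 m/s
v_mean = 0.87 × 1.748 = 1.521 m/s
Q = A × v_mean = 19.7 × 1.521 = 29.96 m³/s

30.0 m³/s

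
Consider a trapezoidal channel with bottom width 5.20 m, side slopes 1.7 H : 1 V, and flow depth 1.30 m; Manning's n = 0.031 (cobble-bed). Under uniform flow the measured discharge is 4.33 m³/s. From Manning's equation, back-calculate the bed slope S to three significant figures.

A = (b + z·y)·y = (5.20 + 1.7×1.30)×1.30 = 9.633 m²
P = b + 2y√(1+z²) = 5.20 + 2×1.30×√(1+1.7²) = 10.33 m
R = A/P = 9.633/10.33 = 0.9327 m
S = (Q·n / (1·A·R^(2/3)))² = (4.33×0.031 / (1×9.633×0.9546))² = 0.0002131

0.000213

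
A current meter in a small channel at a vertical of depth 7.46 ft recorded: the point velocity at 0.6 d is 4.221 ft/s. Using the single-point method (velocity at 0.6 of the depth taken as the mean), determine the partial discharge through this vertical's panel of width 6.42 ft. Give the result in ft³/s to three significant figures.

v̄ = v₀.₆ = 4.221 ft/s
q = v̄ × d × w = 4.221 × 7.46 × 6.42 = 202.2 ft³/s

202 ft³/s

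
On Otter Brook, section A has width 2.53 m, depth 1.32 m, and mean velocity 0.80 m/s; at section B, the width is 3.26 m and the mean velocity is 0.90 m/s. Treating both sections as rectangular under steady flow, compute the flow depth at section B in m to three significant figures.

Q = A₁V₁ = (2.53×1.32) × 0.80 = 2.672 m³/s
d₂ = Q/(b₂ V₂) = 2.672/(3.26×0.90) = 0.9106 m

0.911 m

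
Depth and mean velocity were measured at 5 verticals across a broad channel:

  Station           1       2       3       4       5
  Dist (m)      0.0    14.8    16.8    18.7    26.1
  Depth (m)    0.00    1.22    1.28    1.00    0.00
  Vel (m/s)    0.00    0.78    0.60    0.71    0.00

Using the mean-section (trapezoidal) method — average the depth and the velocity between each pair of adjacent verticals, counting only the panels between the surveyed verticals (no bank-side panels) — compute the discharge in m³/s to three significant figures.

7.98 m³/s

Panel 1-2: Δb = 14.8 m, d̄ = (0.00+1.22)/2 = 0.61, v̄ = (0.00+0.78)/2 = 0.39 → q = 14.8×0.61×0.39 = 3.521 m³/s
Panel 2-3: Δb = 2 m, d̄ = (1.22+1.28)/2 = 1.25, v̄ = (0.78+0.60)/2 = 0.69 → q = 2×1.25×0.69 = 1.725 m³/s
Panel 3-4: Δb = 1.9 m, d̄ = (1.28+1.00)/2 = 1.14, v̄ = (0.60+0.71)/2 = 0.655 → q = 1.9×1.14×0.655 = 1.419 m³/s
Panel 4-5: Δb = 7.4 m, d̄ = (1.00+0.00)/2 = 0.5, v̄ = (0.71+0.00)/2 = 0.355 → q = 7.4×0.5×0.355 = 1.314 m³/s
Q = Σ q = 7.978 m³/s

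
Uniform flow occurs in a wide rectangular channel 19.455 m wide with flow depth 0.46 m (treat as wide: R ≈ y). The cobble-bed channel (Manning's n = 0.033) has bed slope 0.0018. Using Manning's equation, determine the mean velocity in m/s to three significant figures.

A = b·y = 19.455 × 0.46 = 8.949 m²
Wide channel: R ≈ y = 0.46 m
Q = (1/n)·A·R^(2/3)·S^(1/2) = (1/0.033) × 8.949 × 0.4600^(2/3) × 0.0018^(1/2) = 6.856 m³/s
V = Q/A = 6.856/8.949 = 0.7661 m/s

0.766 m/s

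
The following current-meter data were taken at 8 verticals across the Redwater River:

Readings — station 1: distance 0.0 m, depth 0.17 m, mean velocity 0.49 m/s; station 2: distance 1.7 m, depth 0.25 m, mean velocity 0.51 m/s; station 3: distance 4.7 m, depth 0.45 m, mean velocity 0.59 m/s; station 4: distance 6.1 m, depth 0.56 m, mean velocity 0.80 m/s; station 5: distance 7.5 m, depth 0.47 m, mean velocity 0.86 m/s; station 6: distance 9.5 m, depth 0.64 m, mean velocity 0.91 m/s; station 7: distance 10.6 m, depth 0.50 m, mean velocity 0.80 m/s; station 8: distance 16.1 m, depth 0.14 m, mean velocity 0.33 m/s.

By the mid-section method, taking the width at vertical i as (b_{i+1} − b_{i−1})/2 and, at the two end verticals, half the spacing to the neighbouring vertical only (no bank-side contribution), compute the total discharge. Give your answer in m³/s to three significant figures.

4.62 m³/s

w_1 = (1.7 − 0.0)/2 = 0.85 m; q_1 = 0.49 × 0.17 × 0.85 = 0.07081 m³/s
w_2 = (4.7 − 0.0)/2 = 2.35 m; q_2 = 0.51 × 0.25 × 2.35 = 0.2996 m³/s
w_3 = (6.1 − 1.7)/2 = 2.2 m; q_3 = 0.59 × 0.45 × 2.2 = 0.5841 m³/s
w_4 = (7.5 − 4.7)/2 = 1.4 m; q_4 = 0.80 × 0.56 × 1.4 = 0.6272 m³/s
w_5 = (9.5 − 6.1)/2 = 1.7 m; q_5 = 0.86 × 0.47 × 1.7 = 0.6871 m³/s
w_6 = (10.6 − 7.5)/2 = 1.55 m; q_6 = 0.91 × 0.64 × 1.55 = 0.9027 m³/s
w_7 = (16.1 − 9.5)/2 = 3.3 m; q_7 = 0.80 × 0.50 × 3.3 = 1.320 m³/s
w_8 = (16.1 − 10.6)/2 = 2.75 m; q_8 = 0.33 × 0.14 × 2.75 = 0.1271 m³/s
Q = Σ qᵢ = 4.619 m³/s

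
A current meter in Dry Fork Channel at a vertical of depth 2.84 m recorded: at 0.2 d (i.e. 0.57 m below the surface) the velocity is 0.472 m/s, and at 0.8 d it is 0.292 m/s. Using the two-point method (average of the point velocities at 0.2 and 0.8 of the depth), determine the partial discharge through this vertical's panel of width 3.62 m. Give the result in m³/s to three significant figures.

v̄ = (0.472 + 0.292) / 2 = 0.3820 m/s
q = v̄ × d × w = 0.3820 × 2.84 × 3.62 = 3.927 m³/s

3.93 m³/s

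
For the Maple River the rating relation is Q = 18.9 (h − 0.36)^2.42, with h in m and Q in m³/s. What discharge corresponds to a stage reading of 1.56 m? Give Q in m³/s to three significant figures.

29.4 m³/s

Q = 18.9 × (1.56 − 0.36)^2.42 = 18.9 × 1.2^2.42 = 29.38 m³/s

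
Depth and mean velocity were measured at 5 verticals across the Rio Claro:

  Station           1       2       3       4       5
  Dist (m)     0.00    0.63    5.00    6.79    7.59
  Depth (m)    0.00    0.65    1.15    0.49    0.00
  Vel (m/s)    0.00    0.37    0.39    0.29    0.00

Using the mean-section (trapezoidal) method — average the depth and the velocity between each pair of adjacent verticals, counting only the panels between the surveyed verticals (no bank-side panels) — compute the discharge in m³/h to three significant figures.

7420 m³/h

Panel 1-2: Δb = 0.63 m, d̄ = (0.00+0.65)/2 = 0.325, v̄ = (0.00+0.37)/2 = 0.185 → q = 0.63×0.325×0.185 = 0.03788 m³/s
Panel 2-3: Δb = 4.37 m, d̄ = (0.65+1.15)/2 = 0.9, v̄ = (0.37+0.39)/2 = 0.38 → q = 4.37×0.9×0.38 = 1.495 m³/s
Panel 3-4: Δb = 1.79 m, d̄ = (1.15+0.49)/2 = 0.82, v̄ = (0.39+0.29)/2 = 0.34 → q = 1.79×0.82×0.34 = 0.4991 m³/s
Panel 4-5: Δb = 0.8 m, d̄ = (0.49+0.00)/2 = 0.245, v̄ = (0.29+0.00)/2 = 0.145 → q = 0.8×0.245×0.145 = 0.02842 m³/s
Q = Σ q = 2.060 m³/s
= 2.060 × 3600 = 7416 m³/h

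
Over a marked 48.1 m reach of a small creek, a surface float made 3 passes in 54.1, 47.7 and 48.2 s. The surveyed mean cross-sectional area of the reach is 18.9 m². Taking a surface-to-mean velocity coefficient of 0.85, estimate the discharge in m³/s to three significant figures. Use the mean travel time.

t̄ = (54.1 + 47.7 + 48.2) / 3 = 50 s
v_surface = L / t̄ = 48.1 / 50 = 0.9620 m/s
v_mean = 0.85 × 0.9620 = 0.8177 m/s
Q = A × v_mean = 18.9 × 0.8177 = 15.45 m³/s

15.5 m³/s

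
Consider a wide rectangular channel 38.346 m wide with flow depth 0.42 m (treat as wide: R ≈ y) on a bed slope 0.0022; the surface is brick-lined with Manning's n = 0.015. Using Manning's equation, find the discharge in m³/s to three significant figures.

A = b·y = 38.346 × 0.42 = 16.11 m²
Wide channel: R ≈ y = 0.42 m
Q = (1/n)·A·R^(2/3)·S^(1/2) = (1/0.015) × 16.11 × 0.4200^(2/3) × 0.0022^(1/2) = 28.24 m³/s

28.2 m³/s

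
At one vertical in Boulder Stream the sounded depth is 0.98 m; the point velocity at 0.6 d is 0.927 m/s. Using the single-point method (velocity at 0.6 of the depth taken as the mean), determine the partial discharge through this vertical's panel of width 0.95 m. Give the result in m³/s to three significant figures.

v̄ = v₀.₆ = 0.927 m/s
q = v̄ × d × w = 0.9270 × 0.98 × 0.95 = 0.8630 m³/s

0.863 m³/s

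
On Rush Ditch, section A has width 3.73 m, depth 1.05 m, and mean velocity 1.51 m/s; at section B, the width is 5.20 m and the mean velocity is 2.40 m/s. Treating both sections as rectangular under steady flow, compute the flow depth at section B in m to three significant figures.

Q = A₁V₁ = (3.73×1.05) × 1.51 = 5.914 m³/s
d₂ = Q/(b₂ V₂) = 5.914/(5.20×2.40) = 0.4739 m

0.474 m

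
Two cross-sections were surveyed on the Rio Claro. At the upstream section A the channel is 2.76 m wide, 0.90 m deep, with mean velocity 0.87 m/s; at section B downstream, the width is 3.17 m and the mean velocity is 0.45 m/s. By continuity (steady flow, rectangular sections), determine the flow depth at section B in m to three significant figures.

Q = A₁V₁ = (2.76×0.90) × 0.87 = 2.161 m³/s
d₂ = Q/(b₂ V₂) = 2.161/(3.17×0.45) = 1.515 m

1.51 m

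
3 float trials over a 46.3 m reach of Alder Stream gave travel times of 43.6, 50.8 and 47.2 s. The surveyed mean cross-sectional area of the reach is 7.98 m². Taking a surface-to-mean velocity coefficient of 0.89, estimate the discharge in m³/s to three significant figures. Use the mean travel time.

6.97 m³/s

t̄ = (43.6 + 50.8 + 47.2) / 3 = 47.2 s
v_surface = L / t̄ = 46.3 / 47.2 = 0.9809 m/s
v_mean = 0.89 × 0.9809 = 0.8730 m/s
Q = A × v_mean = 7.98 × 0.8730 = 6.967 m³/s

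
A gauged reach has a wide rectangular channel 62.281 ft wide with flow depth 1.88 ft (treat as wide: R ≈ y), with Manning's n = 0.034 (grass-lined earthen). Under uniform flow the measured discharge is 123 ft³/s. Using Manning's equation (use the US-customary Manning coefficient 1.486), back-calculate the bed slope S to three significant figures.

0.000249

A = b·y = 62.281 × 1.88 = 117.1 ft²
Wide channel: R ≈ y = 1.88 ft
S = (Q·n / (1.486·A·R^(2/3)))² = (123×0.034 / (1.486×117.1×1.523))² = 0.0002490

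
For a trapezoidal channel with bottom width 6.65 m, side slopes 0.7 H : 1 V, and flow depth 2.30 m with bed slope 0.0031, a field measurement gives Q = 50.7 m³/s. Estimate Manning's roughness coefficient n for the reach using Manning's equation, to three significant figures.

A = (b + z·y)·y = (6.65 + 0.7×2.30)×2.30 = 19.00 m²
P = b + 2y√(1+z²) = 6.65 + 2×2.30×√(1+0.7²) = 12.27 m
R = A/P = 19.00/12.27 = 1.549 m
n = (1/Q)·A·R^(2/3)·S^(1/2) = (1/50.7) × 19.00 × 1.339 × 0.05568 = 0.02793

0.0279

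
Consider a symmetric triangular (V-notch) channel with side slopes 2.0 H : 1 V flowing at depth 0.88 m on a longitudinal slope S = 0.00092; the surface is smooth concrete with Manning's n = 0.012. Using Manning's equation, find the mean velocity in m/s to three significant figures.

A = z·y² = 2.0×0.88² = 1.549 m²
P = 2y√(1+z²) = 2×0.88×√(1+2.0²) = 3.935 m
R = A/P = 1.549/3.935 = 0.3935 m
Q = (1/n)·A·R^(2/3)·S^(1/2) = (1/0.012) × 1.549 × 0.3935^(2/3) × 0.00092^(1/2) = 2.102 m³/s
V = Q/A = 2.102/1.549 = 1.357 m/s

1.36 m/s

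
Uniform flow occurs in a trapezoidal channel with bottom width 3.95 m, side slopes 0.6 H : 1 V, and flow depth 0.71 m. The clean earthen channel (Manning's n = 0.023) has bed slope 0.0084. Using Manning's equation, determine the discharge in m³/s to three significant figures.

8.35 m³/s

A = (b + z·y)·y = (3.95 + 0.6×0.71)×0.71 = 3.107 m²
P = b + 2y√(1+z²) = 3.95 + 2×0.71×√(1+0.6²) = 5.606 m
R = A/P = 3.107/5.606 = 0.5542 m
Q = (1/n)·A·R^(2/3)·S^(1/2) = (1/0.023) × 3.107 × 0.5542^(2/3) × 0.0084^(1/2) = 8.354 m³/s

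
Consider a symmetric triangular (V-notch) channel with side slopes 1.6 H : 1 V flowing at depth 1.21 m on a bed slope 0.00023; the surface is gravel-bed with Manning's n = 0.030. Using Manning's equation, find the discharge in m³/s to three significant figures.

0.759 m³/s

A = z·y² = 1.6×1.21² = 2.343 m²
P = 2y√(1+z²) = 2×1.21×√(1+1.6²) = 4.566 m
R = A/P = 2.343/4.566 = 0.5130 m
Q = (1/n)·A·R^(2/3)·S^(1/2) = (1/0.030) × 2.343 × 0.5130^(2/3) × 0.00023^(1/2) = 0.7589 m³/s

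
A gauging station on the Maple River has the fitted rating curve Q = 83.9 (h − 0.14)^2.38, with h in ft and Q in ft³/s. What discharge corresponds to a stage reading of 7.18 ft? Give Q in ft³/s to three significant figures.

8730 ft³/s

Q = 83.9 × (7.18 − 0.14)^2.38 = 83.9 × 7.04^2.38 = 8729 ft³/s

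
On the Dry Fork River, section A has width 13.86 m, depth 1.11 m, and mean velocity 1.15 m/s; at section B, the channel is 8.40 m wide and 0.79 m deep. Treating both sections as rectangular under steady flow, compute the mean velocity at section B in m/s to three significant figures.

Q = A₁V₁ = (13.86×1.11) × 1.15 = 17.69 m³/s
A₂ = 8.40 × 0.79 = 6.636 m²
V₂ = Q/A₂ = 17.69/6.636 = 2.666 m/s

2.67 m/s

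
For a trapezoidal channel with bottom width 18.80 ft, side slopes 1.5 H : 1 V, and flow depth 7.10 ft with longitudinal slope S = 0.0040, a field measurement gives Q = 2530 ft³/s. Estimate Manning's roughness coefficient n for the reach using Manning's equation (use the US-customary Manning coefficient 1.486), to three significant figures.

A = (b + z·y)·y = (18.80 + 1.5×7.10)×7.10 = 209.1 ft²
P = b + 2y√(1+z²) = 18.80 + 2×7.10×√(1+1.5²) = 44.40 ft
R = A/P = 209.1/44.40 = 4.709 ft
n = (1.486/Q)·A·R^(2/3)·S^(1/2) = (1.486/2530) × 209.1 × 2.810 × 0.06325 = 0.02182

0.0218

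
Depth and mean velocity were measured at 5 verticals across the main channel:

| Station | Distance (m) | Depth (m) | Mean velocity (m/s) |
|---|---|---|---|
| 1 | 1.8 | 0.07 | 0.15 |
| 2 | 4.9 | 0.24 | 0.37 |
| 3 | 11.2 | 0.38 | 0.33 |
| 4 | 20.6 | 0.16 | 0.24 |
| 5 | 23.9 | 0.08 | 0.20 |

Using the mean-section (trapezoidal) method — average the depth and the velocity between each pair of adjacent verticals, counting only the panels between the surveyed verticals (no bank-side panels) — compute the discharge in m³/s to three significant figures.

1.62 m³/s

Panel 1-2: Δb = 3.1 m, d̄ = (0.07+0.24)/2 = 0.155, v̄ = (0.15+0.37)/2 = 0.26 → q = 3.1×0.155×0.26 = 0.1249 m³/s
Panel 2-3: Δb = 6.3 m, d̄ = (0.24+0.38)/2 = 0.31, v̄ = (0.37+0.33)/2 = 0.35 → q = 6.3×0.31×0.35 = 0.6836 m³/s
Panel 3-4: Δb = 9.4 m, d̄ = (0.38+0.16)/2 = 0.27, v̄ = (0.33+0.24)/2 = 0.285 → q = 9.4×0.27×0.285 = 0.7233 m³/s
Panel 4-5: Δb = 3.3 m, d̄ = (0.16+0.08)/2 = 0.12, v̄ = (0.24+0.20)/2 = 0.22 → q = 3.3×0.12×0.22 = 0.08712 m³/s
Q = Σ q = 1.619 m³/s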